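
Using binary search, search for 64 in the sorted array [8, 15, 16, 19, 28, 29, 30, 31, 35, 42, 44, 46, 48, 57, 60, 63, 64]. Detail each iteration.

Binary search for 64 in [8, 15, 16, 19, 28, 29, 30, 31, 35, 42, 44, 46, 48, 57, 60, 63, 64]:

lo=0, hi=16, mid=8, arr[mid]=35 -> 35 < 64, search right half
lo=9, hi=16, mid=12, arr[mid]=48 -> 48 < 64, search right half
lo=13, hi=16, mid=14, arr[mid]=60 -> 60 < 64, search right half
lo=15, hi=16, mid=15, arr[mid]=63 -> 63 < 64, search right half
lo=16, hi=16, mid=16, arr[mid]=64 -> Found target at index 16!

Binary search finds 64 at index 16 after 5 comparisons. The search repeatedly halves the search space by comparing with the middle element.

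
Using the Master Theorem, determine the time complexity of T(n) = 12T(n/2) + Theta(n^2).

Master Theorem for T(n) = 12T(n/2) + O(n^2):

a = 12, b = 2, c = 2
log_b(a) = log_2(12) = 3.5850

Case 1: c = 2 < log_2(12) = 3.5850
T(n) = O(n^(log_2 12))

For T(n) = 12T(n/2) + O(n^2): log_2(12) = 3.5850. This is Case 1 of the Master Theorem (c < log_b(a), work dominated by leaves), giving O(n^(log_2 12)).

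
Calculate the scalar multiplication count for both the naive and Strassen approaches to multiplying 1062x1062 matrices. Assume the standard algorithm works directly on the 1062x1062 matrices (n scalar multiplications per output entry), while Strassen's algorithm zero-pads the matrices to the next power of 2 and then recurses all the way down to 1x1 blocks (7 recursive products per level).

Matrix multiplication for 1062x1062 matrices:

Strassen's algorithm requires power-of-2 dimensions. Pad 1062x1062 to 2048x2048 (next power of 2).

Standard algorithm: 1062^3 = 1197770328 multiplications
Strassen's algorithm: 7^(log2(2048)) = 7^11 = 1977326743 multiplications
Difference: 1197770328 - 1977326743 = -779556415 (Strassen uses MORE here due to padding overhead — for small or just-over-power-of-2 n, padding can outweigh the per-level savings)

Standard: 1197770328 multiplications (1062^3). Strassen: 1977326743 multiplications (7^11, after padding to 2048x2048). Strassen reduces 8 recursive multiplications to 7 at each level.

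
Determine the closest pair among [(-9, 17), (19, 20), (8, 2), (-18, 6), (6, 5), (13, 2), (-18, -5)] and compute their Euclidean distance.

Computing all pairwise distances among 7 points:

d((-9, 17), (19, 20)) = 28.1603
d((-9, 17), (8, 2)) = 22.6716
d((-9, 17), (-18, 6)) = 14.2127
d((-9, 17), (6, 5)) = 19.2094
d((-9, 17), (13, 2)) = 26.6271
d((-9, 17), (-18, -5)) = 23.7697
d((19, 20), (8, 2)) = 21.095
d((19, 20), (-18, 6)) = 39.5601
d((19, 20), (6, 5)) = 19.8494
d((19, 20), (13, 2)) = 18.9737
d((19, 20), (-18, -5)) = 44.6542
d((8, 2), (-18, 6)) = 26.3059
d((8, 2), (6, 5)) = 3.6056 <-- minimum
d((8, 2), (13, 2)) = 5.0
d((8, 2), (-18, -5)) = 26.9258
d((-18, 6), (6, 5)) = 24.0208
d((-18, 6), (13, 2)) = 31.257
d((-18, 6), (-18, -5)) = 11.0
d((6, 5), (13, 2)) = 7.6158
d((6, 5), (-18, -5)) = 26.0
d((13, 2), (-18, -5)) = 31.7805

Closest pair: (8, 2) and (6, 5) with distance 3.6056

The closest pair is (8, 2) and (6, 5) with Euclidean distance 3.6056. For 7 points, brute-force pairwise comparison is shown above. For large n, the divide-and-conquer algorithm (sort by x, recurse on halves, check the dividing strip) achieves O(n log n).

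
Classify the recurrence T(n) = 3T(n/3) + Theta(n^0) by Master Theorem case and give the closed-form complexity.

Master Theorem for T(n) = 3T(n/3) + O(n^0):

a = 3, b = 3, c = 0
log_b(a) = log_3(3) = 1.0000

Case 1: c = 0 < log_3(3) = 1.0000
T(n) = O(n^(log_3 3)) = O(n)

For T(n) = 3T(n/3) + O(n^0): log_3(3) = 1.0000. This is Case 1 of the Master Theorem (c < log_b(a), work dominated by leaves), giving O(n).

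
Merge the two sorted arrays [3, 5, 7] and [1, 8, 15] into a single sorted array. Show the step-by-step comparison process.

Merging process:

Compare 3 vs 1: take 1 from right. Merged: [1]
Compare 3 vs 8: take 3 from left. Merged: [1, 3]
Compare 5 vs 8: take 5 from left. Merged: [1, 3, 5]
Compare 7 vs 8: take 7 from left. Merged: [1, 3, 5, 7]
Append remaining from right: [8, 15]. Merged: [1, 3, 5, 7, 8, 15]

Final merged array: [1, 3, 5, 7, 8, 15]
Total comparisons: 4

The merged array is [1, 3, 5, 7, 8, 15], requiring 4 comparisons. The merge step runs in O(n) time where n is the total number of elements.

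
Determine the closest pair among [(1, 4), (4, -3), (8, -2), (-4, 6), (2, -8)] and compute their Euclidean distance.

Computing all pairwise distances among 5 points:

d((1, 4), (4, -3)) = 7.6158
d((1, 4), (8, -2)) = 9.2195
d((1, 4), (-4, 6)) = 5.3852
d((1, 4), (2, -8)) = 12.0416
d((4, -3), (8, -2)) = 4.1231 <-- minimum
d((4, -3), (-4, 6)) = 12.0416
d((4, -3), (2, -8)) = 5.3852
d((8, -2), (-4, 6)) = 14.4222
d((8, -2), (2, -8)) = 8.4853
d((-4, 6), (2, -8)) = 15.2315

Closest pair: (4, -3) and (8, -2) with distance 4.1231

The closest pair is (4, -3) and (8, -2) with Euclidean distance 4.1231. For 5 points, brute-force pairwise comparison is shown above. For large n, the divide-and-conquer algorithm (sort by x, recurse on halves, check the dividing strip) achieves O(n log n).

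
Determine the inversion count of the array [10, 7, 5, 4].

Finding inversions in [10, 7, 5, 4]:

(0, 1): arr[0]=10 > arr[1]=7
(0, 2): arr[0]=10 > arr[2]=5
(0, 3): arr[0]=10 > arr[3]=4
(1, 2): arr[1]=7 > arr[2]=5
(1, 3): arr[1]=7 > arr[3]=4
(2, 3): arr[2]=5 > arr[3]=4

Total inversions: 6

The array has 6 inversion(s): (0,1), (0,2), (0,3), (1,2), (1,3), (2,3). Each pair (i,j) satisfies i < j and arr[i] > arr[j].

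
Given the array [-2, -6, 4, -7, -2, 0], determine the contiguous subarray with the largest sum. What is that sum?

Using Kadane's algorithm on [-2, -6, 4, -7, -2, 0]:

Scanning through the array:
Position 1 (value -6): max_ending_here = -6, max_so_far = -2
Position 2 (value 4): max_ending_here = 4, max_so_far = 4
Position 3 (value -7): max_ending_here = -3, max_so_far = 4
Position 4 (value -2): max_ending_here = -2, max_so_far = 4
Position 5 (value 0): max_ending_here = 0, max_so_far = 4

Maximum subarray: [4]
Maximum sum: 4

The maximum subarray is [4] with sum 4. This subarray runs from index 2 to index 2.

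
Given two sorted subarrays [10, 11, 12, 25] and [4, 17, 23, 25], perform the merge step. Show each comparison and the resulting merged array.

Merging process:

Compare 10 vs 4: take 4 from right. Merged: [4]
Compare 10 vs 17: take 10 from left. Merged: [4, 10]
Compare 11 vs 17: take 11 from left. Merged: [4, 10, 11]
Compare 12 vs 17: take 12 from left. Merged: [4, 10, 11, 12]
Compare 25 vs 17: take 17 from right. Merged: [4, 10, 11, 12, 17]
Compare 25 vs 23: take 23 from right. Merged: [4, 10, 11, 12, 17, 23]
Compare 25 vs 25: take 25 from left. Merged: [4, 10, 11, 12, 17, 23, 25]
Append remaining from right: [25]. Merged: [4, 10, 11, 12, 17, 23, 25, 25]

Final merged array: [4, 10, 11, 12, 17, 23, 25, 25]
Total comparisons: 7

The merged array is [4, 10, 11, 12, 17, 23, 25, 25], requiring 7 comparisons. The merge step runs in O(n) time where n is the total number of elements.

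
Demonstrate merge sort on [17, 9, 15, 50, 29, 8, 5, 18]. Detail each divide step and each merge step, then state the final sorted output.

Merge sort trace:

Split: [17, 9, 15, 50, 29, 8, 5, 18] -> [17, 9, 15, 50] and [29, 8, 5, 18]
  Split: [17, 9, 15, 50] -> [17, 9] and [15, 50]
    Split: [17, 9] -> [17] and [9]
    Merge: [17] + [9] -> [9, 17]
    Split: [15, 50] -> [15] and [50]
    Merge: [15] + [50] -> [15, 50]
  Merge: [9, 17] + [15, 50] -> [9, 15, 17, 50]
  Split: [29, 8, 5, 18] -> [29, 8] and [5, 18]
    Split: [29, 8] -> [29] and [8]
    Merge: [29] + [8] -> [8, 29]
    Split: [5, 18] -> [5] and [18]
    Merge: [5] + [18] -> [5, 18]
  Merge: [8, 29] + [5, 18] -> [5, 8, 18, 29]
Merge: [9, 15, 17, 50] + [5, 8, 18, 29] -> [5, 8, 9, 15, 17, 18, 29, 50]

Final sorted array: [5, 8, 9, 15, 17, 18, 29, 50]

The merge sort proceeds by recursively splitting the array and merging sorted halves.
After all merges, the sorted array is [5, 8, 9, 15, 17, 18, 29, 50].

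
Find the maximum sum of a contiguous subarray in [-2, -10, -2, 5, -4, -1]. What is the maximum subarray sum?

Using Kadane's algorithm on [-2, -10, -2, 5, -4, -1]:

Scanning through the array:
Position 1 (value -10): max_ending_here = -10, max_so_far = -2
Position 2 (value -2): max_ending_here = -2, max_so_far = -2
Position 3 (value 5): max_ending_here = 5, max_so_far = 5
Position 4 (value -4): max_ending_here = 1, max_so_far = 5
Position 5 (value -1): max_ending_here = 0, max_so_far = 5

Maximum subarray: [5]
Maximum sum: 5

The maximum subarray is [5] with sum 5. This subarray runs from index 3 to index 3.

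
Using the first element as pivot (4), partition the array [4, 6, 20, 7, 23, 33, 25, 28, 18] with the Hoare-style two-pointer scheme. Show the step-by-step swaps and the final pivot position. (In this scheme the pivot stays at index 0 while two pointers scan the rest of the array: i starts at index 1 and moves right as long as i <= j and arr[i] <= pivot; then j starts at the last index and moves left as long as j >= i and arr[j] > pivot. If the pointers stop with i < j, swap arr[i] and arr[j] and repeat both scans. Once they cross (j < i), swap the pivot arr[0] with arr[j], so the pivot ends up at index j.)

Hoare-style two-pointer partition with pivot = 4:

Initial array: [4, 6, 20, 7, 23, 33, 25, 28, 18]

Pointers start at i = 1, j = 8.
i ends at 1, j ends at 0: the pointers have crossed (j < i), so scanning stops.

j = 0, so swapping arr[0] with arr[j] leaves the pivot at position 0: [4, 6, 20, 7, 23, 33, 25, 28, 18]
Pivot position: 0

After partitioning with pivot 4, the array becomes [4, 6, 20, 7, 23, 33, 25, 28, 18]. The pivot is placed at index 0. All elements to the left of the pivot are <= 4, and all elements to the right are > 4.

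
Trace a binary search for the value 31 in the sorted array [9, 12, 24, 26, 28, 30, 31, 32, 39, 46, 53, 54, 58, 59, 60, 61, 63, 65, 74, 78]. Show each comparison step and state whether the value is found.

Binary search for 31 in [9, 12, 24, 26, 28, 30, 31, 32, 39, 46, 53, 54, 58, 59, 60, 61, 63, 65, 74, 78]:

lo=0, hi=19, mid=9, arr[mid]=46 -> 46 > 31, search left half
lo=0, hi=8, mid=4, arr[mid]=28 -> 28 < 31, search right half
lo=5, hi=8, mid=6, arr[mid]=31 -> Found target at index 6!

Binary search finds 31 at index 6 after 3 comparisons. The search repeatedly halves the search space by comparing with the middle element.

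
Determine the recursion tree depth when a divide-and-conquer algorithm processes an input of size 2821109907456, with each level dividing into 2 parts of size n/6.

For divide and conquer with division factor 6:

Problem sizes at each level:
Level 0: 2821109907456
Level 1: 470184984576
Level 2: 78364164096
Level 3: 13060694016
Level 4: 2176782336
Level 5: 362797056
Level 6: 60466176
Level 7: 10077696
Level 8: 1679616
Level 9: 279936
Level 10: 46656
Level 11: 7776
Level 12: 1296
Level 13: 216
Level 14: 36
Level 15: 6
Level 16: 1

The root is level 0 and the size-1 base case is level 16 (the tree spans levels 0 through 16, i.e. 17 levels counting the root), so the depth is the number of divisions: log_6(2821109907456) = 16

The recursion tree depth is log_6(2821109907456) = 16. At each level, the problem size is divided by 6, so it takes 16 divisions to reduce to a base case of size 1. The algorithm makes 2 recursive calls at each level.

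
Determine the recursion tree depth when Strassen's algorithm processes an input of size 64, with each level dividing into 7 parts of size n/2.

For divide and conquer with division factor 2:

Problem sizes at each level:
Level 0: 64
Level 1: 32
Level 2: 16
Level 3: 8
Level 4: 4
Level 5: 2
Level 6: 1

The root is level 0 and the size-1 base case is level 6 (the tree spans levels 0 through 6, i.e. 7 levels counting the root), so the depth is the number of divisions: log_2(64) = 6

The recursion tree depth is log_2(64) = 6. At each level, the problem size is divided by 2, so it takes 6 divisions to reduce to a base case of size 1. The algorithm makes 7 recursive calls at each level.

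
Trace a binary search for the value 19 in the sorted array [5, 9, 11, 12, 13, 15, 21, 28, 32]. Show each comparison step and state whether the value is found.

Binary search for 19 in [5, 9, 11, 12, 13, 15, 21, 28, 32]:

lo=0, hi=8, mid=4, arr[mid]=13 -> 13 < 19, search right half
lo=5, hi=8, mid=6, arr[mid]=21 -> 21 > 19, search left half
lo=5, hi=5, mid=5, arr[mid]=15 -> 15 < 19, search right half
lo=6 > hi=5, target 19 not found

Binary search determines that 19 is not in the array after 3 comparisons. The search space was exhausted without finding the target.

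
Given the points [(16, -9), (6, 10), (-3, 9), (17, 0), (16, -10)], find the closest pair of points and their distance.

Computing all pairwise distances among 5 points:

d((16, -9), (6, 10)) = 21.4709
d((16, -9), (-3, 9)) = 26.1725
d((16, -9), (17, 0)) = 9.0554
d((16, -9), (16, -10)) = 1.0 <-- minimum
d((6, 10), (-3, 9)) = 9.0554
d((6, 10), (17, 0)) = 14.8661
d((6, 10), (16, -10)) = 22.3607
d((-3, 9), (17, 0)) = 21.9317
d((-3, 9), (16, -10)) = 26.8701
d((17, 0), (16, -10)) = 10.0499

Closest pair: (16, -9) and (16, -10) with distance 1.0

The closest pair is (16, -9) and (16, -10) with Euclidean distance 1.0. For 5 points, brute-force pairwise comparison is shown above. For large n, the divide-and-conquer algorithm (sort by x, recurse on halves, check the dividing strip) achieves O(n log n).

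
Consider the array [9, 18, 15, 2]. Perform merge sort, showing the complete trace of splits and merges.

Merge sort trace:

Split: [9, 18, 15, 2] -> [9, 18] and [15, 2]
  Split: [9, 18] -> [9] and [18]
  Merge: [9] + [18] -> [9, 18]
  Split: [15, 2] -> [15] and [2]
  Merge: [15] + [2] -> [2, 15]
Merge: [9, 18] + [2, 15] -> [2, 9, 15, 18]

Final sorted array: [2, 9, 15, 18]

The merge sort proceeds by recursively splitting the array and merging sorted halves.
After all merges, the sorted array is [2, 9, 15, 18].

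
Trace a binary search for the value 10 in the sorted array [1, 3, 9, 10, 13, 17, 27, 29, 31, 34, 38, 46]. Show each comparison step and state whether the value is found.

Binary search for 10 in [1, 3, 9, 10, 13, 17, 27, 29, 31, 34, 38, 46]:

lo=0, hi=11, mid=5, arr[mid]=17 -> 17 > 10, search left half
lo=0, hi=4, mid=2, arr[mid]=9 -> 9 < 10, search right half
lo=3, hi=4, mid=3, arr[mid]=10 -> Found target at index 3!

Binary search finds 10 at index 3 after 3 comparisons. The search repeatedly halves the search space by comparing with the middle element.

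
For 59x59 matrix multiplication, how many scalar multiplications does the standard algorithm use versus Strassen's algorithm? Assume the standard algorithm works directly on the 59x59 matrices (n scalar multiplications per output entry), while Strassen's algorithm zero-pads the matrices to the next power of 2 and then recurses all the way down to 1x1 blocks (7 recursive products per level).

Matrix multiplication for 59x59 matrices:

Strassen's algorithm requires power-of-2 dimensions. Pad 59x59 to 64x64 (next power of 2).

Standard algorithm: 59^3 = 205379 multiplications
Strassen's algorithm: 7^(log2(64)) = 7^6 = 117649 multiplications
Savings: 205379 - 117649 = 87730 multiplications

Standard: 205379 multiplications (59^3). Strassen: 117649 multiplications (7^6, after padding to 64x64). Strassen reduces 8 recursive multiplications to 7 at each level.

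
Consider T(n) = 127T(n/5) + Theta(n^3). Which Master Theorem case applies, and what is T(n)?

Master Theorem for T(n) = 127T(n/5) + O(n^3):

a = 127, b = 5, c = 3
log_b(a) = log_5(127) = 3.0099

Case 1: c = 3 < log_5(127) = 3.0099
T(n) = O(n^(log_5 127))

For T(n) = 127T(n/5) + O(n^3): log_5(127) = 3.0099. This is Case 1 of the Master Theorem (c < log_b(a), work dominated by leaves), giving O(n^(log_5 127)).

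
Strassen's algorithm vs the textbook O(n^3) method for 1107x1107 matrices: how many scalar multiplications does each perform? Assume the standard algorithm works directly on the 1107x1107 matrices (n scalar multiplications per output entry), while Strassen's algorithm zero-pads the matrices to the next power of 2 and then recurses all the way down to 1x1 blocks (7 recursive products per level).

Matrix multiplication for 1107x1107 matrices:

Strassen's algorithm requires power-of-2 dimensions. Pad 1107x1107 to 2048x2048 (next power of 2).

Standard algorithm: 1107^3 = 1356572043 multiplications
Strassen's algorithm: 7^(log2(2048)) = 7^11 = 1977326743 multiplications
Difference: 1356572043 - 1977326743 = -620754700 (Strassen uses MORE here due to padding overhead — for small or just-over-power-of-2 n, padding can outweigh the per-level savings)

Standard: 1356572043 multiplications (1107^3). Strassen: 1977326743 multiplications (7^11, after padding to 2048x2048). Strassen reduces 8 recursive multiplications to 7 at each level.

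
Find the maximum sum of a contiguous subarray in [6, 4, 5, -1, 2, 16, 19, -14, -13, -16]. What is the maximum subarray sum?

Using Kadane's algorithm on [6, 4, 5, -1, 2, 16, 19, -14, -13, -16]:

Scanning through the array:
Position 1 (value 4): max_ending_here = 10, max_so_far = 10
Position 2 (value 5): max_ending_here = 15, max_so_far = 15
Position 3 (value -1): max_ending_here = 14, max_so_far = 15
Position 4 (value 2): max_ending_here = 16, max_so_far = 16
Position 5 (value 16): max_ending_here = 32, max_so_far = 32
Position 6 (value 19): max_ending_here = 51, max_so_far = 51
Position 7 (value -14): max_ending_here = 37, max_so_far = 51
Position 8 (value -13): max_ending_here = 24, max_so_far = 51
Position 9 (value -16): max_ending_here = 8, max_so_far = 51

Maximum subarray: [6, 4, 5, -1, 2, 16, 19]
Maximum sum: 51

The maximum subarray is [6, 4, 5, -1, 2, 16, 19] with sum 51. This subarray runs from index 0 to index 6.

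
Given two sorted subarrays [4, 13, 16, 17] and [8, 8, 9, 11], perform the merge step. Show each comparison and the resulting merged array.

Merging process:

Compare 4 vs 8: take 4 from left. Merged: [4]
Compare 13 vs 8: take 8 from right. Merged: [4, 8]
Compare 13 vs 8: take 8 from right. Merged: [4, 8, 8]
Compare 13 vs 9: take 9 from right. Merged: [4, 8, 8, 9]
Compare 13 vs 11: take 11 from right. Merged: [4, 8, 8, 9, 11]
Append remaining from left: [13, 16, 17]. Merged: [4, 8, 8, 9, 11, 13, 16, 17]

Final merged array: [4, 8, 8, 9, 11, 13, 16, 17]
Total comparisons: 5

The merged array is [4, 8, 8, 9, 11, 13, 16, 17], requiring 5 comparisons. The merge step runs in O(n) time where n is the total number of elements.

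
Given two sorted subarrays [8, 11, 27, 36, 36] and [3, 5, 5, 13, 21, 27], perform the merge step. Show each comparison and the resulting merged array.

Merging process:

Compare 8 vs 3: take 3 from right. Merged: [3]
Compare 8 vs 5: take 5 from right. Merged: [3, 5]
Compare 8 vs 5: take 5 from right. Merged: [3, 5, 5]
Compare 8 vs 13: take 8 from left. Merged: [3, 5, 5, 8]
Compare 11 vs 13: take 11 from left. Merged: [3, 5, 5, 8, 11]
Compare 27 vs 13: take 13 from right. Merged: [3, 5, 5, 8, 11, 13]
Compare 27 vs 21: take 21 from right. Merged: [3, 5, 5, 8, 11, 13, 21]
Compare 27 vs 27: take 27 from left. Merged: [3, 5, 5, 8, 11, 13, 21, 27]
Compare 36 vs 27: take 27 from right. Merged: [3, 5, 5, 8, 11, 13, 21, 27, 27]
Append remaining from left: [36, 36]. Merged: [3, 5, 5, 8, 11, 13, 21, 27, 27, 36, 36]

Final merged array: [3, 5, 5, 8, 11, 13, 21, 27, 27, 36, 36]
Total comparisons: 9

The merged array is [3, 5, 5, 8, 11, 13, 21, 27, 27, 36, 36], requiring 9 comparisons. The merge step runs in O(n) time where n is the total number of elements.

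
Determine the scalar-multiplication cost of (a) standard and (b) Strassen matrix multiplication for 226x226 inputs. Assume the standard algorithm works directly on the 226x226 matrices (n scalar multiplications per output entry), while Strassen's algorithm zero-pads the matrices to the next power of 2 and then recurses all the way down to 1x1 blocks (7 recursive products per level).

Matrix multiplication for 226x226 matrices:

Strassen's algorithm requires power-of-2 dimensions. Pad 226x226 to 256x256 (next power of 2).

Standard algorithm: 226^3 = 11543176 multiplications
Strassen's algorithm: 7^(log2(256)) = 7^8 = 5764801 multiplications
Savings: 11543176 - 5764801 = 5778375 multiplications

Standard: 11543176 multiplications (226^3). Strassen: 5764801 multiplications (7^8, after padding to 256x256). Strassen reduces 8 recursive multiplications to 7 at each level.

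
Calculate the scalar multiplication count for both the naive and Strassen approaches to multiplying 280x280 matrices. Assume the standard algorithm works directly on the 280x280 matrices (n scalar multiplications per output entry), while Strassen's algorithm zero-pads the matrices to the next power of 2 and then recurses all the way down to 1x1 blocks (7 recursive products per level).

Matrix multiplication for 280x280 matrices:

Strassen's algorithm requires power-of-2 dimensions. Pad 280x280 to 512x512 (next power of 2).

Standard algorithm: 280^3 = 21952000 multiplications
Strassen's algorithm: 7^(log2(512)) = 7^9 = 40353607 multiplications
Difference: 21952000 - 40353607 = -18401607 (Strassen uses MORE here due to padding overhead — for small or just-over-power-of-2 n, padding can outweigh the per-level savings)

Standard: 21952000 multiplications (280^3). Strassen: 40353607 multiplications (7^9, after padding to 512x512). Strassen reduces 8 recursive multiplications to 7 at each level.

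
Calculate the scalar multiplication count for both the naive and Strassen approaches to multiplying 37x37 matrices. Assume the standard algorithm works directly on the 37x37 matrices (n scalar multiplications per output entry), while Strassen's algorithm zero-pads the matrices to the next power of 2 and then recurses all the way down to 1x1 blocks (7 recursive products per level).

Matrix multiplication for 37x37 matrices:

Strassen's algorithm requires power-of-2 dimensions. Pad 37x37 to 64x64 (next power of 2).

Standard algorithm: 37^3 = 50653 multiplications
Strassen's algorithm: 7^(log2(64)) = 7^6 = 117649 multiplications
Difference: 50653 - 117649 = -66996 (Strassen uses MORE here due to padding overhead — for small or just-over-power-of-2 n, padding can outweigh the per-level savings)

Standard: 50653 multiplications (37^3). Strassen: 117649 multiplications (7^6, after padding to 64x64). Strassen reduces 8 recursive multiplications to 7 at each level.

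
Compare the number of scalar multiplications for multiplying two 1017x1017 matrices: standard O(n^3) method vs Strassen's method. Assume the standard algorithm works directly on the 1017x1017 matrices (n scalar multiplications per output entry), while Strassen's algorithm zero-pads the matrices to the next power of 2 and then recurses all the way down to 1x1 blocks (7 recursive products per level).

Matrix multiplication for 1017x1017 matrices:

Strassen's algorithm requires power-of-2 dimensions. Pad 1017x1017 to 1024x1024 (next power of 2).

Standard algorithm: 1017^3 = 1051871913 multiplications
Strassen's algorithm: 7^(log2(1024)) = 7^10 = 282475249 multiplications
Savings: 1051871913 - 282475249 = 769396664 multiplications

Standard: 1051871913 multiplications (1017^3). Strassen: 282475249 multiplications (7^10, after padding to 1024x1024). Strassen reduces 8 recursive multiplications to 7 at each level.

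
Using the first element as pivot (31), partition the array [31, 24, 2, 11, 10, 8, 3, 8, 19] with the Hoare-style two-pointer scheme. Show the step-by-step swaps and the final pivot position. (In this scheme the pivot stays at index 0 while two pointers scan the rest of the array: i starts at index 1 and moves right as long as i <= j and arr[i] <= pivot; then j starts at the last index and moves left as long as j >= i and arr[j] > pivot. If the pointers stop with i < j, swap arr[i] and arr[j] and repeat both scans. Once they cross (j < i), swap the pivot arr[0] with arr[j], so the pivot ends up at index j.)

Hoare-style two-pointer partition with pivot = 31:

Initial array: [31, 24, 2, 11, 10, 8, 3, 8, 19]

Pointers start at i = 1, j = 8.
i ends at 9, j ends at 8: the pointers have crossed (j < i), so scanning stops.

Swap pivot arr[0] with arr[8] to place pivot at position 8: [19, 24, 2, 11, 10, 8, 3, 8, 31]
Pivot position: 8

After partitioning with pivot 31, the array becomes [19, 24, 2, 11, 10, 8, 3, 8, 31]. The pivot is placed at index 8. All elements to the left of the pivot are <= 31, and all elements to the right are > 31.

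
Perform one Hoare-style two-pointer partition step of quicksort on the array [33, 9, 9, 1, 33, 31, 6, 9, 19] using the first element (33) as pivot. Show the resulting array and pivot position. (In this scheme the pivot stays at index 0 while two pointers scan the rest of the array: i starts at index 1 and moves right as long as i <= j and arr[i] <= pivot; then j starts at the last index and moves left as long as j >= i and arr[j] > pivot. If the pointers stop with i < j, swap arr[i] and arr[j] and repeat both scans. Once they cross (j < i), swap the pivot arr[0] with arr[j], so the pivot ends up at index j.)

Hoare-style two-pointer partition with pivot = 33:

Initial array: [33, 9, 9, 1, 33, 31, 6, 9, 19]

Pointers start at i = 1, j = 8.
i ends at 9, j ends at 8: the pointers have crossed (j < i), so scanning stops.

Swap pivot arr[0] with arr[8] to place pivot at position 8: [19, 9, 9, 1, 33, 31, 6, 9, 33]
Pivot position: 8

After partitioning with pivot 33, the array becomes [19, 9, 9, 1, 33, 31, 6, 9, 33]. The pivot is placed at index 8. All elements to the left of the pivot are <= 33, and all elements to the right are > 33.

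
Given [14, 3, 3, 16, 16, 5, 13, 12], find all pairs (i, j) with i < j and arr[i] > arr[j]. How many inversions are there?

Finding inversions in [14, 3, 3, 16, 16, 5, 13, 12]:

(0, 1): arr[0]=14 > arr[1]=3
(0, 2): arr[0]=14 > arr[2]=3
(0, 5): arr[0]=14 > arr[5]=5
(0, 6): arr[0]=14 > arr[6]=13
(0, 7): arr[0]=14 > arr[7]=12
(3, 5): arr[3]=16 > arr[5]=5
(3, 6): arr[3]=16 > arr[6]=13
(3, 7): arr[3]=16 > arr[7]=12
(4, 5): arr[4]=16 > arr[5]=5
(4, 6): arr[4]=16 > arr[6]=13
(4, 7): arr[4]=16 > arr[7]=12
(6, 7): arr[6]=13 > arr[7]=12

Total inversions: 12

The array has 12 inversion(s): (0,1), (0,2), (0,5), (0,6), (0,7), (3,5), (3,6), (3,7), (4,5), (4,6), (4,7), (6,7). Each pair (i,j) satisfies i < j and arr[i] > arr[j].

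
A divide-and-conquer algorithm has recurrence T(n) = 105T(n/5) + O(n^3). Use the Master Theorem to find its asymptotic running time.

Master Theorem for T(n) = 105T(n/5) + O(n^3):

a = 105, b = 5, c = 3
log_b(a) = log_5(105) = 2.8917

Case 3: c = 3 > log_5(105) = 2.8917
T(n) = O(n^3) = O(n^3)

For T(n) = 105T(n/5) + O(n^3): log_5(105) = 2.8917. This is Case 3 of the Master Theorem (c > log_b(a), work dominated by root), giving O(n^3).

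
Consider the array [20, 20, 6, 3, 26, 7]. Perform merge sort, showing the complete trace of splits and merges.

Merge sort trace:

Split: [20, 20, 6, 3, 26, 7] -> [20, 20, 6] and [3, 26, 7]
  Split: [20, 20, 6] -> [20] and [20, 6]
    Split: [20, 6] -> [20] and [6]
    Merge: [20] + [6] -> [6, 20]
  Merge: [20] + [6, 20] -> [6, 20, 20]
  Split: [3, 26, 7] -> [3] and [26, 7]
    Split: [26, 7] -> [26] and [7]
    Merge: [26] + [7] -> [7, 26]
  Merge: [3] + [7, 26] -> [3, 7, 26]
Merge: [6, 20, 20] + [3, 7, 26] -> [3, 6, 7, 20, 20, 26]

Final sorted array: [3, 6, 7, 20, 20, 26]

The merge sort proceeds by recursively splitting the array and merging sorted halves.
After all merges, the sorted array is [3, 6, 7, 20, 20, 26].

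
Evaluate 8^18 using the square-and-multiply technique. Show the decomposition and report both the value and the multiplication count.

Computing 8^18 by squaring (build up from 8^1; each line after the first costs one multiplication):

8^1 = 8
8^2 = (8^1)^2 = 8^2 = 64
8^4 = (8^2)^2 = 64^2 = 4096
8^8 = (8^4)^2 = 4096^2 = 16777216
8^9 = 8 * 8^8 = 8 * 16777216 = 134217728
8^18 = (8^9)^2 = 134217728^2 = 18014398509481984

Result: 18014398509481984
Multiplications needed: 5 (5 lines after 8^1)

8^18 = 18014398509481984. Using exponentiation by squaring, this requires 5 multiplications. The key idea: if the exponent is even, square the half-power; if odd, multiply by the base once.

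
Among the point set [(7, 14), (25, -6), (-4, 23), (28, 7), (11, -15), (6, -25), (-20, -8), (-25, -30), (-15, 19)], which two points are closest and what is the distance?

Computing all pairwise distances among 9 points:

d((7, 14), (25, -6)) = 26.9072
d((7, 14), (-4, 23)) = 14.2127
d((7, 14), (28, 7)) = 22.1359
d((7, 14), (11, -15)) = 29.2746
d((7, 14), (6, -25)) = 39.0128
d((7, 14), (-20, -8)) = 34.8281
d((7, 14), (-25, -30)) = 54.4059
d((7, 14), (-15, 19)) = 22.561
d((25, -6), (-4, 23)) = 41.0122
d((25, -6), (28, 7)) = 13.3417
d((25, -6), (11, -15)) = 16.6433
d((25, -6), (6, -25)) = 26.8701
d((25, -6), (-20, -8)) = 45.0444
d((25, -6), (-25, -30)) = 55.4617
d((25, -6), (-15, 19)) = 47.1699
d((-4, 23), (28, 7)) = 35.7771
d((-4, 23), (11, -15)) = 40.8534
d((-4, 23), (6, -25)) = 49.0306
d((-4, 23), (-20, -8)) = 34.8855
d((-4, 23), (-25, -30)) = 57.0088
d((-4, 23), (-15, 19)) = 11.7047
d((28, 7), (11, -15)) = 27.8029
d((28, 7), (6, -25)) = 38.833
d((28, 7), (-20, -8)) = 50.2892
d((28, 7), (-25, -30)) = 64.6375
d((28, 7), (-15, 19)) = 44.643
d((11, -15), (6, -25)) = 11.1803 <-- minimum
d((11, -15), (-20, -8)) = 31.7805
d((11, -15), (-25, -30)) = 39.0
d((11, -15), (-15, 19)) = 42.8019
d((6, -25), (-20, -8)) = 31.0644
d((6, -25), (-25, -30)) = 31.4006
d((6, -25), (-15, 19)) = 48.7545
d((-20, -8), (-25, -30)) = 22.561
d((-20, -8), (-15, 19)) = 27.4591
d((-25, -30), (-15, 19)) = 50.01

Closest pair: (11, -15) and (6, -25) with distance 11.1803

The closest pair is (11, -15) and (6, -25) with Euclidean distance 11.1803. For 9 points, brute-force pairwise comparison is shown above. For large n, the divide-and-conquer algorithm (sort by x, recurse on halves, check the dividing strip) achieves O(n log n).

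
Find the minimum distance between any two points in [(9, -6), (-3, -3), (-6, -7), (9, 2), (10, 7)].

Computing all pairwise distances among 5 points:

d((9, -6), (-3, -3)) = 12.3693
d((9, -6), (-6, -7)) = 15.0333
d((9, -6), (9, 2)) = 8.0
d((9, -6), (10, 7)) = 13.0384
d((-3, -3), (-6, -7)) = 5.0 <-- minimum
d((-3, -3), (9, 2)) = 13.0
d((-3, -3), (10, 7)) = 16.4012
d((-6, -7), (9, 2)) = 17.4929
d((-6, -7), (10, 7)) = 21.2603
d((9, 2), (10, 7)) = 5.099

Closest pair: (-3, -3) and (-6, -7) with distance 5.0

The closest pair is (-3, -3) and (-6, -7) with Euclidean distance 5.0. For 5 points, brute-force pairwise comparison is shown above. For large n, the divide-and-conquer algorithm (sort by x, recurse on halves, check the dividing strip) achieves O(n log n).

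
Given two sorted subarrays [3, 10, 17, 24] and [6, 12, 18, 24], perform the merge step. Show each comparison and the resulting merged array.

Merging process:

Compare 3 vs 6: take 3 from left. Merged: [3]
Compare 10 vs 6: take 6 from right. Merged: [3, 6]
Compare 10 vs 12: take 10 from left. Merged: [3, 6, 10]
Compare 17 vs 12: take 12 from right. Merged: [3, 6, 10, 12]
Compare 17 vs 18: take 17 from left. Merged: [3, 6, 10, 12, 17]
Compare 24 vs 18: take 18 from right. Merged: [3, 6, 10, 12, 17, 18]
Compare 24 vs 24: take 24 from left. Merged: [3, 6, 10, 12, 17, 18, 24]
Append remaining from right: [24]. Merged: [3, 6, 10, 12, 17, 18, 24, 24]

Final merged array: [3, 6, 10, 12, 17, 18, 24, 24]
Total comparisons: 7

The merged array is [3, 6, 10, 12, 17, 18, 24, 24], requiring 7 comparisons. The merge step runs in O(n) time where n is the total number of elements.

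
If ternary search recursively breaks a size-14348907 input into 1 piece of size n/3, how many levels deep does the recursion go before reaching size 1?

For divide and conquer with division factor 3:

Problem sizes at each level:
Level 0: 14348907
Level 1: 4782969
Level 2: 1594323
Level 3: 531441
Level 4: 177147
Level 5: 59049
Level 6: 19683
Level 7: 6561
Level 8: 2187
Level 9: 729
Level 10: 243
Level 11: 81
Level 12: 27
Level 13: 9
Level 14: 3
Level 15: 1

The root is level 0 and the size-1 base case is level 15 (the tree spans levels 0 through 15, i.e. 16 levels counting the root), so the depth is the number of divisions: log_3(14348907) = 15

The recursion tree depth is log_3(14348907) = 15. At each level, the problem size is divided by 3, so it takes 15 divisions to reduce to a base case of size 1. The algorithm makes 1 recursive call at each level.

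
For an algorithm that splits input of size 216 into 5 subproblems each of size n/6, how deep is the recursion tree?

For divide and conquer with division factor 6:

Problem sizes at each level:
Level 0: 216
Level 1: 36
Level 2: 6
Level 3: 1

The root is level 0 and the size-1 base case is level 3 (the tree spans levels 0 through 3, i.e. 4 levels counting the root), so the depth is the number of divisions: log_6(216) = 3

The recursion tree depth is log_6(216) = 3. At each level, the problem size is divided by 6, so it takes 3 divisions to reduce to a base case of size 1. The algorithm makes 5 recursive calls at each level.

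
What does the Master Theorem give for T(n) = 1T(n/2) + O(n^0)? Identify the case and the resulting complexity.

Master Theorem for T(n) = 1T(n/2) + O(n^0):

a = 1, b = 2, c = 0
log_b(a) = log_2(1) = 0.0000

Case 2: c = 0 = log_2(1) = 0.0000
T(n) = O(n^0 log n) = O(log n)

For T(n) = 1T(n/2) + O(n^0): log_2(1) = 0.0000. This is Case 2 of the Master Theorem (c = log_b(a), equal work at all levels), giving O(log n).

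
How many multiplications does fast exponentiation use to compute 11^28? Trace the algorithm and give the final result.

Computing 11^28 by squaring (build up from 11^1; each line after the first costs one multiplication):

11^1 = 11
11^2 = (11^1)^2 = 11^2 = 121
11^3 = 11 * 11^2 = 11 * 121 = 1331
11^6 = (11^3)^2 = 1331^2 = 1771561
11^7 = 11 * 11^6 = 11 * 1771561 = 19487171
11^14 = (11^7)^2 = 19487171^2 = 379749833583241
11^28 = (11^14)^2 = 379749833583241^2 = 144209936106499234037676064081

Result: 144209936106499234037676064081
Multiplications needed: 6 (6 lines after 11^1)

11^28 = 144209936106499234037676064081. Using exponentiation by squaring, this requires 6 multiplications. The key idea: if the exponent is even, square the half-power; if odd, multiply by the base once.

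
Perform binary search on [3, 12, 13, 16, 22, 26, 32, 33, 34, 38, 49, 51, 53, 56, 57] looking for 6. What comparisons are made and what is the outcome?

Binary search for 6 in [3, 12, 13, 16, 22, 26, 32, 33, 34, 38, 49, 51, 53, 56, 57]:

lo=0, hi=14, mid=7, arr[mid]=33 -> 33 > 6, search left half
lo=0, hi=6, mid=3, arr[mid]=16 -> 16 > 6, search left half
lo=0, hi=2, mid=1, arr[mid]=12 -> 12 > 6, search left half
lo=0, hi=0, mid=0, arr[mid]=3 -> 3 < 6, search right half
lo=1 > hi=0, target 6 not found

Binary search determines that 6 is not in the array after 4 comparisons. The search space was exhausted without finding the target.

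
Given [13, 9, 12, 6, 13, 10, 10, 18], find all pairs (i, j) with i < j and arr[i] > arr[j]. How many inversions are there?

Finding inversions in [13, 9, 12, 6, 13, 10, 10, 18]:

(0, 1): arr[0]=13 > arr[1]=9
(0, 2): arr[0]=13 > arr[2]=12
(0, 3): arr[0]=13 > arr[3]=6
(0, 5): arr[0]=13 > arr[5]=10
(0, 6): arr[0]=13 > arr[6]=10
(1, 3): arr[1]=9 > arr[3]=6
(2, 3): arr[2]=12 > arr[3]=6
(2, 5): arr[2]=12 > arr[5]=10
(2, 6): arr[2]=12 > arr[6]=10
(4, 5): arr[4]=13 > arr[5]=10
(4, 6): arr[4]=13 > arr[6]=10

Total inversions: 11

The array has 11 inversion(s): (0,1), (0,2), (0,3), (0,5), (0,6), (1,3), (2,3), (2,5), (2,6), (4,5), (4,6). Each pair (i,j) satisfies i < j and arr[i] > arr[j].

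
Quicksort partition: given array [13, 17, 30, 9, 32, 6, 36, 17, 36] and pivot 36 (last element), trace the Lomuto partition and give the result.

Lomuto partition with pivot = 36:

Initial array: [13, 17, 30, 9, 32, 6, 36, 17, 36]

arr[0]=13 <= 36: swap with position 0, array becomes [13, 17, 30, 9, 32, 6, 36, 17, 36]
arr[1]=17 <= 36: swap with position 1, array becomes [13, 17, 30, 9, 32, 6, 36, 17, 36]
arr[2]=30 <= 36: swap with position 2, array becomes [13, 17, 30, 9, 32, 6, 36, 17, 36]
arr[3]=9 <= 36: swap with position 3, array becomes [13, 17, 30, 9, 32, 6, 36, 17, 36]
arr[4]=32 <= 36: swap with position 4, array becomes [13, 17, 30, 9, 32, 6, 36, 17, 36]
arr[5]=6 <= 36: swap with position 5, array becomes [13, 17, 30, 9, 32, 6, 36, 17, 36]
arr[6]=36 <= 36: swap with position 6, array becomes [13, 17, 30, 9, 32, 6, 36, 17, 36]
arr[7]=17 <= 36: swap with position 7, array becomes [13, 17, 30, 9, 32, 6, 36, 17, 36]

Place pivot at position 8: [13, 17, 30, 9, 32, 6, 36, 17, 36]
Pivot position: 8

After partitioning with pivot 36, the array becomes [13, 17, 30, 9, 32, 6, 36, 17, 36]. The pivot is placed at index 8. All elements to the left of the pivot are <= 36, and all elements to the right are > 36.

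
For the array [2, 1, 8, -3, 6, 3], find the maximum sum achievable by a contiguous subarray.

Using Kadane's algorithm on [2, 1, 8, -3, 6, 3]:

Scanning through the array:
Position 1 (value 1): max_ending_here = 3, max_so_far = 3
Position 2 (value 8): max_ending_here = 11, max_so_far = 11
Position 3 (value -3): max_ending_here = 8, max_so_far = 11
Position 4 (value 6): max_ending_here = 14, max_so_far = 14
Position 5 (value 3): max_ending_here = 17, max_so_far = 17

Maximum subarray: [2, 1, 8, -3, 6, 3]
Maximum sum: 17

The maximum subarray is [2, 1, 8, -3, 6, 3] with sum 17. This subarray runs from index 0 to index 5.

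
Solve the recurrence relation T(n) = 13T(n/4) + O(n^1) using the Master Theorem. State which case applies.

Master Theorem for T(n) = 13T(n/4) + O(n^1):

a = 13, b = 4, c = 1
log_b(a) = log_4(13) = 1.8502

Case 1: c = 1 < log_4(13) = 1.8502
T(n) = O(n^(log_4 13))

For T(n) = 13T(n/4) + O(n^1): log_4(13) = 1.8502. This is Case 1 of the Master Theorem (c < log_b(a), work dominated by leaves), giving O(n^(log_4 13)).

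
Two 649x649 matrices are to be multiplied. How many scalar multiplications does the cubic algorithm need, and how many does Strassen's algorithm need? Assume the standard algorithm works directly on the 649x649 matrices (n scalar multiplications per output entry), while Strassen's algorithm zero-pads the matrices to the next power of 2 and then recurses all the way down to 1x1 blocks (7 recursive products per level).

Matrix multiplication for 649x649 matrices:

Strassen's algorithm requires power-of-2 dimensions. Pad 649x649 to 1024x1024 (next power of 2).

Standard algorithm: 649^3 = 273359449 multiplications
Strassen's algorithm: 7^(log2(1024)) = 7^10 = 282475249 multiplications
Difference: 273359449 - 282475249 = -9115800 (Strassen uses MORE here due to padding overhead — for small or just-over-power-of-2 n, padding can outweigh the per-level savings)

Standard: 273359449 multiplications (649^3). Strassen: 282475249 multiplications (7^10, after padding to 1024x1024). Strassen reduces 8 recursive multiplications to 7 at each level.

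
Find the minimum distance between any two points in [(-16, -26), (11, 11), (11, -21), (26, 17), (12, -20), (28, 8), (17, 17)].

Computing all pairwise distances among 7 points:

d((-16, -26), (11, 11)) = 45.8039
d((-16, -26), (11, -21)) = 27.4591
d((-16, -26), (26, 17)) = 60.1082
d((-16, -26), (12, -20)) = 28.6356
d((-16, -26), (28, 8)) = 55.6058
d((-16, -26), (17, 17)) = 54.2033
d((11, 11), (11, -21)) = 32.0
d((11, 11), (26, 17)) = 16.1555
d((11, 11), (12, -20)) = 31.0161
d((11, 11), (28, 8)) = 17.2627
d((11, 11), (17, 17)) = 8.4853
d((11, -21), (26, 17)) = 40.8534
d((11, -21), (12, -20)) = 1.4142 <-- minimum
d((11, -21), (28, 8)) = 33.6155
d((11, -21), (17, 17)) = 38.4708
d((26, 17), (12, -20)) = 39.5601
d((26, 17), (28, 8)) = 9.2195
d((26, 17), (17, 17)) = 9.0
d((12, -20), (28, 8)) = 32.249
d((12, -20), (17, 17)) = 37.3363
d((28, 8), (17, 17)) = 14.2127

Closest pair: (11, -21) and (12, -20) with distance 1.4142

The closest pair is (11, -21) and (12, -20) with Euclidean distance 1.4142. For 7 points, brute-force pairwise comparison is shown above. For large n, the divide-and-conquer algorithm (sort by x, recurse on halves, check the dividing strip) achieves O(n log n).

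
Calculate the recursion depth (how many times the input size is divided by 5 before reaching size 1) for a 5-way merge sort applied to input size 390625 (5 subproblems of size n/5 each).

For divide and conquer with division factor 5:

Problem sizes at each level:
Level 0: 390625
Level 1: 78125
Level 2: 15625
Level 3: 3125
Level 4: 625
Level 5: 125
Level 6: 25
Level 7: 5
Level 8: 1

The root is level 0 and the size-1 base case is level 8 (the tree spans levels 0 through 8, i.e. 9 levels counting the root), so the depth is the number of divisions: log_5(390625) = 8

The recursion tree depth is log_5(390625) = 8. At each level, the problem size is divided by 5, so it takes 8 divisions to reduce to a base case of size 1. The algorithm makes 5 recursive calls at each level.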